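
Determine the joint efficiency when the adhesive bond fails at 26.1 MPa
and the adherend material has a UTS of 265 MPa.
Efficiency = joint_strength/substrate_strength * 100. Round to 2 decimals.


Joint efficiency = 26.1 / 265 * 100
= 9.85%

9.85


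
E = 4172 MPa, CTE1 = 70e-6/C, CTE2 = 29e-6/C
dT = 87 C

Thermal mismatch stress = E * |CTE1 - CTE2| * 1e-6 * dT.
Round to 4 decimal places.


= 4172 * 41e-6 * 87
= 14.8815 MPa

14.8815


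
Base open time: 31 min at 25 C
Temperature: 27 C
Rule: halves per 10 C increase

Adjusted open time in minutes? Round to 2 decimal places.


Acceleration = 2^((27-25)/10) = 1.1487
Open time = 31 / 1.1487 = 26.99 min

26.99


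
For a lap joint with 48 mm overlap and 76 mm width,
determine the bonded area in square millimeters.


Area = 48 * 76 = 3648 mm^2

3648


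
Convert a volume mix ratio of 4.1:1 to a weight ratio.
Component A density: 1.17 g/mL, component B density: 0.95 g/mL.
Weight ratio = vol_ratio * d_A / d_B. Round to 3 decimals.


= 4.1 * 1.17 / 0.95 = 5.049

5.049


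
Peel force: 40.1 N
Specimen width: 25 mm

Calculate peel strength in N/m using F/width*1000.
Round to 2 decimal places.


Peel strength = 40.1 / 25 * 1000 = 1604.00 N/m

1604.00


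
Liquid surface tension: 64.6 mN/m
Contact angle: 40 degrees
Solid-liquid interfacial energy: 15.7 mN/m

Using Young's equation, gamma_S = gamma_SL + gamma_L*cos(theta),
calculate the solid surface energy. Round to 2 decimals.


gamma_S = 15.7 + 64.6 * cos(40)
= 65.19 mN/m

65.19


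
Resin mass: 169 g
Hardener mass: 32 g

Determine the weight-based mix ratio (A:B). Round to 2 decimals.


Ratio = 169 / 32 = 5.28

5.28


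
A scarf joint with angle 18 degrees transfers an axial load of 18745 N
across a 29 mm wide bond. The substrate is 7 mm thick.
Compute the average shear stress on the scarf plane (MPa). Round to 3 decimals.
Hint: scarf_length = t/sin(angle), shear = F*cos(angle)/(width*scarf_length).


scarf_length = 7 / sin(18 deg) = 22.6525 mm
cos(18 deg) = 0.951057
shear stress = 18745 * 0.951057 / (29 * 22.6525)
= 27.138 MPa

27.138


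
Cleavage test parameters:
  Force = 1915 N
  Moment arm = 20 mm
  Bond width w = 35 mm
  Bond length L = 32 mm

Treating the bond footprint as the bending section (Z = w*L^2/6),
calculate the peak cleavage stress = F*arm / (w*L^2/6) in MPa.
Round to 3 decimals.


M = 1915 * 20 = 38300 N*mm
Z = 35 * 32^2 / 6 = 35840 / 6 mm^3
sigma = M / Z = 6 * 38300 / 35840 = 229800 / 35840
= 6.412 MPa

6.412


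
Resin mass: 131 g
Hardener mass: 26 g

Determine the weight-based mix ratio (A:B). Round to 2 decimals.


Ratio = 131 / 26 = 5.04

5.04


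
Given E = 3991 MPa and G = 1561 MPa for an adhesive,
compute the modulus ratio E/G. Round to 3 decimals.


E/G ratio = 3991 / 1561 = 2.557

2.557


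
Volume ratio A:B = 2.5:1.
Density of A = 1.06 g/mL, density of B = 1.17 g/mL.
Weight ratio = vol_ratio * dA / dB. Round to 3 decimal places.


Wt ratio = 2.5 * 1.06 / 1.17
= 2.265

2.265


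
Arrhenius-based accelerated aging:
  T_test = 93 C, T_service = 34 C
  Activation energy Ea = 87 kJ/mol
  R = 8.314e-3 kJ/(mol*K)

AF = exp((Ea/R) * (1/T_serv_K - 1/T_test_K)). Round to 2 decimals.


T_test_K = 366.15, T_serv_K = 307.15
AF = exp((87/8.314e-3) * (1/307.15 - 1/366.15))
= 242.19

242.19


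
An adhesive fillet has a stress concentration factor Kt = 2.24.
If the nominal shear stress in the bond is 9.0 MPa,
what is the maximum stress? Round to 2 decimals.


Max stress = 9.0 * 2.24 = 20.16 MPa

20.16


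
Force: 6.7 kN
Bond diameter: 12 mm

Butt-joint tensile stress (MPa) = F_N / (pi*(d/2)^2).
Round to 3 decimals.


F_N = 6.7 * 1000 = 6700.0 N
A = pi*(6.0)^2 = 113.0973 mm^2
stress = 6700.0 / 113.0973 = 59.241 MPa

59.241


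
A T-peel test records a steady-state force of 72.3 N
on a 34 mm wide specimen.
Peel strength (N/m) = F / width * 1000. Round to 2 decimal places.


Peel strength = 72.3 / 34 * 1000
= 2126.47 N/m

2126.47


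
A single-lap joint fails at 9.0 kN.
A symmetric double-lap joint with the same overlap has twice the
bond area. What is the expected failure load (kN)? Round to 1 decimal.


Double-lap load = 2 * 9.0 = 18.0 kN

18.0


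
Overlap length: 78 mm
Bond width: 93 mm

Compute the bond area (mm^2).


Bond area = 78 * 93 = 7254 mm^2

7254


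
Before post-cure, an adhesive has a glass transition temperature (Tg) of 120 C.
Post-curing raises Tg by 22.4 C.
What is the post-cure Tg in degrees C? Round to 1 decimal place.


Tg_post = Tg_base + delta_Tg
= 120 + 22.4
= 142.4 C

142.4


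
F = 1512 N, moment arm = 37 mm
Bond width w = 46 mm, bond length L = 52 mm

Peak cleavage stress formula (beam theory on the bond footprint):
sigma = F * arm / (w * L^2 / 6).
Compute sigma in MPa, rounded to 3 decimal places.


sigma = (1512 * 37) / (46 * 2704 / 6)
= 55944 * 6 / 124384
= 335664 / 124384
= 2.699 MPa

2.699


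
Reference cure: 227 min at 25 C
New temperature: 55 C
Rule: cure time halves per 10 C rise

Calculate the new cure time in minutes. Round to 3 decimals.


factor = 2^((55-25)/10) = 8.0000
t_new = 227 / 8.0000 = 28.375 min

28.375


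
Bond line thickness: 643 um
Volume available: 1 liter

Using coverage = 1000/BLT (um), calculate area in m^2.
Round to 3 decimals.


1 L = 1e6 mm^3, thickness = 643 um = 0.643 mm
Area = 1e6 / 0.643 mm^2 = (1e6 / 0.643) / 1e6 m^2 = 1000 / 643 m^2
= 1.555 m^2

1.555


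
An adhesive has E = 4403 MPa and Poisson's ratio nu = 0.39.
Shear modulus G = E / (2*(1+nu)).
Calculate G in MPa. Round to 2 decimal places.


G = 4403 / (2*(1+0.39))
= 4403 / 2.78
= 1583.81 MPa

1583.81


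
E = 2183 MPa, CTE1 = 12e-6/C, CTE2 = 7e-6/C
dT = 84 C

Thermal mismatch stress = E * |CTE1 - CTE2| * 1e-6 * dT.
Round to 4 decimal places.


= 2183 * 5e-6 * 84
= 0.9169 MPa

0.9169


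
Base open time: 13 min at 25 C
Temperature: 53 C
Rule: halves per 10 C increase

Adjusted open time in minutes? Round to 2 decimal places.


Acceleration = 2^((53-25)/10) = 6.9644
Open time = 13 / 6.9644 = 1.87 min

1.87


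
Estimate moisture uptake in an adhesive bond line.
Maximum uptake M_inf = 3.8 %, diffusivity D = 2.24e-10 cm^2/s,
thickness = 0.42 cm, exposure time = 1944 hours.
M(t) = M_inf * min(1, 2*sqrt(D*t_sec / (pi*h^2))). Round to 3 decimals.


Convert time: 1944 h = 6998400 s
ratio = min(1, 2*sqrt(2.24e-10*6998400/(pi*0.42^2)))
= 0.106372
M(t) = 3.8 * 0.106372 = 0.404%

0.404


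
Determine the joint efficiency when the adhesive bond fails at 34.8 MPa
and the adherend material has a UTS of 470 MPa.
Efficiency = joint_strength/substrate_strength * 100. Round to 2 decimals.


Joint efficiency = 34.8 / 470 * 100
= 7.40%

7.40


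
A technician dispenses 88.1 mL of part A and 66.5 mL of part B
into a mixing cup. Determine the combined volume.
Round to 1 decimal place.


Combined volume = 88.1 + 66.5
= 154.6 mL

154.6


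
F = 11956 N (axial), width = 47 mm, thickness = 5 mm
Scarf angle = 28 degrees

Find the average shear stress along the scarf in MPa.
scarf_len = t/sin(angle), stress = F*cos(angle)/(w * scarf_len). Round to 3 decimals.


scarf_len = 5/sin(28 deg) = 10.6503
cos(28 deg) = 0.882948
stress = 11956*0.882948/(47*10.6503) = 21.089 MPa

21.089


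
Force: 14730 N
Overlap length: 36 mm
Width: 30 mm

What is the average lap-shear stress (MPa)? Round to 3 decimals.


Average shear stress = F / (overlap * width)
= 14730 / (36 * 30)
= 13.639 MPa

13.639


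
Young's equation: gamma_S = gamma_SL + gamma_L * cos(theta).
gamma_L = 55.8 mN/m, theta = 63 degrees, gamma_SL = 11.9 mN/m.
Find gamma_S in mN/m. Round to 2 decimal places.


cos(63 deg) = 0.453990
gamma_S = 11.9 + 55.8 * 0.453990
= 37.23 mN/m

37.23


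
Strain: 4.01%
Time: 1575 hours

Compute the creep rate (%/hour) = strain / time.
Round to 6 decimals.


Creep rate = 4.01 / 1575
= 0.002546 %/h

0.002546


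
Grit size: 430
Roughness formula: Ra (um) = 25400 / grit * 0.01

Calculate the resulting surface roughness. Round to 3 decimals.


Ra = 25400 / 430 * 0.01
= 0.591 um

0.591


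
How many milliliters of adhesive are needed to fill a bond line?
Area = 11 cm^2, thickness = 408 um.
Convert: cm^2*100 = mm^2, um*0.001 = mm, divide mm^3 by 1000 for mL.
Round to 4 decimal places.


= (11 * 100) * (408 * 0.001) / 1000
= 0.4488 mL

0.4488


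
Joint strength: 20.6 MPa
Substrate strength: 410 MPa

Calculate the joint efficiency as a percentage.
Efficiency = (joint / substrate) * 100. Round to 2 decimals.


Efficiency = (20.6 / 410) * 100 = 5.02%

5.02


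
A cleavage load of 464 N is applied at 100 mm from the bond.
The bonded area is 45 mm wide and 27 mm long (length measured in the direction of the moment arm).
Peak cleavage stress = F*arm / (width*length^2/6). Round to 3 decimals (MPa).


Moment = 464 * 100 = 46400 N*mm
Section modulus = 45 * 729 / 6 = 32805 / 6 mm^3
Stress = 46400 / (32805 / 6) = 278400 / 32805
= 8.487 MPa

8.487


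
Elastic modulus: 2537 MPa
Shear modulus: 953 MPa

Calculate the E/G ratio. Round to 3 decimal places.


E / G = 2537 / 953 = 2.662

2.662


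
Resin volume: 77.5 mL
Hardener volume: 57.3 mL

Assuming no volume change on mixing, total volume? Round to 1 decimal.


V_total = 77.5 + 57.3 = 134.8 mL

134.8


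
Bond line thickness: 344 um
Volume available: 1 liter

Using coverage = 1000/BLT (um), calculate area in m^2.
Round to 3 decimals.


1 L = 1e6 mm^3, thickness = 344 um = 0.344 mm
Area = 1e6 / 0.344 mm^2 = (1e6 / 0.344) / 1e6 m^2 = 1000 / 344 m^2
= 2.907 m^2

2.907


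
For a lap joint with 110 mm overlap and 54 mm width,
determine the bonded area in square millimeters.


Area = 110 * 54 = 5940 mm^2

5940


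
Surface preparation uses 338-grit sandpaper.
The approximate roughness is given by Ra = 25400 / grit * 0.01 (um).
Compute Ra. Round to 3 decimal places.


Ra = 25400 / 338 * 0.01
= 254 / 338
= 0.751 um

0.751


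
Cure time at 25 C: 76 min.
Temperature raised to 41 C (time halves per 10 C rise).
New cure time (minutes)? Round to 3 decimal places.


Acceleration factor = 2^(16/10) = 3.0314
New time = 76 / 3.0314 = 25.071 min

25.071


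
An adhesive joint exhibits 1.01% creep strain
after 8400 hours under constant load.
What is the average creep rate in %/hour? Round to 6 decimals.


Creep rate = strain / time
= 1.01 / 8400
= 0.000120 %/h

0.000120


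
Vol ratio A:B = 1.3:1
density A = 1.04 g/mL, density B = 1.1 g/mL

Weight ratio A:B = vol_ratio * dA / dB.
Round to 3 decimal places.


Weight ratio = 1.3 * 1.04 / 1.1
= 1.229

1.229


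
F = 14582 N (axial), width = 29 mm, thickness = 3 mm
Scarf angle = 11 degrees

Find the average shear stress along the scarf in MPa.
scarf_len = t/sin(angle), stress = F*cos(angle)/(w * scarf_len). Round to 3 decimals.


scarf_len = 3/sin(11 deg) = 15.7225
cos(11 deg) = 0.981627
stress = 14582*0.981627/(29*15.7225) = 31.394 MPa

31.394


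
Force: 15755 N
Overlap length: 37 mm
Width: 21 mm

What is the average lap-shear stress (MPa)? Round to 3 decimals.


Average shear stress = F / (overlap * width)
= 15755 / (37 * 21)
= 20.277 MPa

20.277


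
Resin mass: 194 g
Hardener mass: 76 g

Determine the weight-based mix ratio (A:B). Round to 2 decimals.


Ratio = 194 / 76 = 2.55

2.55


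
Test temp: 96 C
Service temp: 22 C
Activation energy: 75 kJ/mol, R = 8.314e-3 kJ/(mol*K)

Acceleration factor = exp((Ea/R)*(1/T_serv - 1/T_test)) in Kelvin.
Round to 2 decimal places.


AF = exp((75/0.008314)*(1/295.15 - 1/369.15))
= 457.99

457.99


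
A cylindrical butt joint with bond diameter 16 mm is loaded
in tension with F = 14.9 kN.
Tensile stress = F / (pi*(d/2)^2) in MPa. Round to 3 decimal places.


Area = pi * (16/2)^2 = 201.0619 mm^2
Stress = 14.9*1000 / 201.0619
= 74.107 MPa

74.107


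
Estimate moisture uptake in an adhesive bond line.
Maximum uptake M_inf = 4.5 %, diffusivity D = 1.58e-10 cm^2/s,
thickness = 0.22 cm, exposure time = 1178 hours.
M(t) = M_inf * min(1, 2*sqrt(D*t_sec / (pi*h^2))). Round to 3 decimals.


Convert time: 1178 h = 4240800 s
ratio = min(1, 2*sqrt(1.58e-10*4240800/(pi*0.22^2)))
= 0.132765
M(t) = 4.5 * 0.132765 = 0.597%

0.597


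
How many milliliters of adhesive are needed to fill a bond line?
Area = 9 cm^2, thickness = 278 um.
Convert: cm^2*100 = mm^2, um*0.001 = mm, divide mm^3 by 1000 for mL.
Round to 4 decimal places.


= (9 * 100) * (278 * 0.001) / 1000
= 0.2502 mL

0.2502


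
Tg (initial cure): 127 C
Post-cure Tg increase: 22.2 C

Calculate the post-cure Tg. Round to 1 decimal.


Post-cure Tg = 127 + 22.2 = 149.2 C

149.2


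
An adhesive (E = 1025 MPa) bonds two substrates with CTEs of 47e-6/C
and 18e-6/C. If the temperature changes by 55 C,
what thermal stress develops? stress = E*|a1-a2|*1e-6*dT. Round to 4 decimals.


Stress = 1025 * |47 - 18| * 1e-6 * 55
= 1.6349 MPa

1.6349


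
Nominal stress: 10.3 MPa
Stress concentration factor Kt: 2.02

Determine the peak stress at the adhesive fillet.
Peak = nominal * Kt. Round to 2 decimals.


Peak stress = 10.3 * 2.02
= 20.81 MPa

20.81


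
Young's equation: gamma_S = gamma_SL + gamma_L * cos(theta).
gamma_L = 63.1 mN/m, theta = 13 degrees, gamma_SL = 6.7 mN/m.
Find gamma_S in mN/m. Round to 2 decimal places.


cos(13 deg) = 0.974370
gamma_S = 6.7 + 63.1 * 0.974370
= 68.18 mN/m

68.18


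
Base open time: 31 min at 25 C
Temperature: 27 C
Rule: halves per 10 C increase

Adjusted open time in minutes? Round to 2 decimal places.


Acceleration = 2^((27-25)/10) = 1.1487
Open time = 31 / 1.1487 = 26.99 min

26.99


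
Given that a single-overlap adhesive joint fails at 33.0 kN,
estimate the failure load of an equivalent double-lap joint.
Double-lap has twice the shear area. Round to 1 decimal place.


Double-lap factor = 2
Expected load = 33.0 * 2 = 66.0 kN

66.0


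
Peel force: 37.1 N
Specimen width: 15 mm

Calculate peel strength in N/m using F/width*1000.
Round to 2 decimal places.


Peel strength = 37.1 / 15 * 1000 = 2473.33 N/m

2473.33


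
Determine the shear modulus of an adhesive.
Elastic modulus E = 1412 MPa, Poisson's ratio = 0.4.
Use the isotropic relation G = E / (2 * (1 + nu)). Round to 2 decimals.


G = 1412 / (2*(1+0.4)) = 1412 / 2.80
= 504.29 MPa

504.29


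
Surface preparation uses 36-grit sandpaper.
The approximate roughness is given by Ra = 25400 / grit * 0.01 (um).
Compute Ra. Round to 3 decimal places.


Ra = 25400 / 36 * 0.01
= 254 / 36
= 7.056 um

7.056


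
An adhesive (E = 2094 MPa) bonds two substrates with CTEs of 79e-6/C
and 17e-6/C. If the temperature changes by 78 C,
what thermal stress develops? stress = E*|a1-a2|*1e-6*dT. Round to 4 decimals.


Stress = 2094 * |79 - 17| * 1e-6 * 78
= 10.1266 MPa

10.1266


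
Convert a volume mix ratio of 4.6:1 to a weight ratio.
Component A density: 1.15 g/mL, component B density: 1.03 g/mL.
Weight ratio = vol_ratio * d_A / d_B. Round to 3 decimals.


= 4.6 * 1.15 / 1.03 = 5.136

5.136


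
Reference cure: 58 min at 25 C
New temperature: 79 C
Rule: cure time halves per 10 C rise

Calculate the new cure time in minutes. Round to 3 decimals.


factor = 2^((79-25)/10) = 42.2243
t_new = 58 / 42.2243 = 1.374 min

1.374


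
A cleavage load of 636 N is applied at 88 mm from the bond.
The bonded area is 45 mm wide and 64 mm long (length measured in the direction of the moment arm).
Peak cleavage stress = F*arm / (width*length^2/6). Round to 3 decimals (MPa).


Moment = 636 * 88 = 55968 N*mm
Section modulus = 45 * 4096 / 6 = 184320 / 6 mm^3
Stress = 55968 / (184320 / 6) = 335808 / 184320
= 1.822 MPa

1.822


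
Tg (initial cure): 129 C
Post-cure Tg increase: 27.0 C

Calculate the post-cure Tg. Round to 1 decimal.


Post-cure Tg = 129 + 27.0 = 156.0 C

156.0


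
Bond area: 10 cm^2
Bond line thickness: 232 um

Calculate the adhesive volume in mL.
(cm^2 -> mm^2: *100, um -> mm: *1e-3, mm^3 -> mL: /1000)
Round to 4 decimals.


V = 10*100 * 232*1e-3 / 1000
= 0.2320 mL

0.2320


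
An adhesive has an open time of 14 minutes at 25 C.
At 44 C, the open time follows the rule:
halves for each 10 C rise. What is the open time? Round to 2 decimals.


Factor = 2^((44-25)/10) = 3.7321
Open time = 14 / 3.7321 = 3.75 min

3.75


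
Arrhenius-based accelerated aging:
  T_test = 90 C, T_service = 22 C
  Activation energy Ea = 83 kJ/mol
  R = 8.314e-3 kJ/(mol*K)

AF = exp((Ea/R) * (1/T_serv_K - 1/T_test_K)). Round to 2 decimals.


T_test_K = 363.15, T_serv_K = 295.15
AF = exp((83/8.314e-3) * (1/295.15 - 1/363.15))
= 563.16

563.16


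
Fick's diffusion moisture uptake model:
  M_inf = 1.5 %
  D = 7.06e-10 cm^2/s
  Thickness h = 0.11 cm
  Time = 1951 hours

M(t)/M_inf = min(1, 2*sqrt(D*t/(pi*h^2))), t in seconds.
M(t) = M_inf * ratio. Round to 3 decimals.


t_sec = 1951 * 3600 = 7023600
ratio = 2*sqrt(7.06e-10*7023600/(pi*0.11^2))
= min(1, 0.722345)
= 0.722345
M(t) = 1.5 * 0.722345 = 1.084 %

1.084


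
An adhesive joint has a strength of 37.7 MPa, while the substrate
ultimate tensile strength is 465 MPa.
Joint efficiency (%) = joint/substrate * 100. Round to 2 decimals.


Efficiency = 37.7 / 465 * 100
= 8.11%

8.11


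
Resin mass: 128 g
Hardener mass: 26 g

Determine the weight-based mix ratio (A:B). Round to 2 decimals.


Ratio = 128 / 26 = 4.92

4.92


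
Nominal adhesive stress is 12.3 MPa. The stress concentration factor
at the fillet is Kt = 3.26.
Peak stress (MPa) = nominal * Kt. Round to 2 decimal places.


Peak = 12.3 * 3.26 = 40.10 MPa

40.10


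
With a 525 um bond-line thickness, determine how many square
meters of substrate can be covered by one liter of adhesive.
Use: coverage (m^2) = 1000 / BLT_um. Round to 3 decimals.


Coverage = 1000 / 525 = 1.905 m^2

1.905


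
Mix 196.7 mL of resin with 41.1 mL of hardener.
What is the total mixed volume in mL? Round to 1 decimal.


Total = 196.7 + 41.1 = 237.8 mL

237.8


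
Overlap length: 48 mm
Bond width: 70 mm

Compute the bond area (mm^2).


Bond area = 48 * 70 = 3360 mm^2

3360


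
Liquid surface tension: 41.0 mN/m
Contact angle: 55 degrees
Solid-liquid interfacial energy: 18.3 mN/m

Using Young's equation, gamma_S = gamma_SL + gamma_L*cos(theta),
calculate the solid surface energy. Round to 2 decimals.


gamma_S = 18.3 + 41.0 * cos(55)
= 41.82 mN/m

41.82


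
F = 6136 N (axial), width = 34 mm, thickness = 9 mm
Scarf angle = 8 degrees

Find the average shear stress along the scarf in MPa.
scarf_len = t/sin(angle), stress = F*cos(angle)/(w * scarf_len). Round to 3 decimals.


scarf_len = 9/sin(8 deg) = 64.6677
cos(8 deg) = 0.990268
stress = 6136*0.990268/(34*64.6677) = 2.764 MPa

2.764


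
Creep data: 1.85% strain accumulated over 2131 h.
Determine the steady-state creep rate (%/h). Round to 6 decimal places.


Rate = 1.85 / 2131 = 0.000868 %/h

0.000868


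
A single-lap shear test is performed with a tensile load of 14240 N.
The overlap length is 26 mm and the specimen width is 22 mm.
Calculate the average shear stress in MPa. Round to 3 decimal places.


Shear stress = F / (overlap * width)
= 14240 / (26 * 22)
= 14240 / 572
= 24.895 MPa

24.895


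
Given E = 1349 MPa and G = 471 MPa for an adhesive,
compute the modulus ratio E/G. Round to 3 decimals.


E/G ratio = 1349 / 471 = 2.864

2.864


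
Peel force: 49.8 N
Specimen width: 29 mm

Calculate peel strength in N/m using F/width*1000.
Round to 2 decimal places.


Peel strength = 49.8 / 29 * 1000 = 1717.24 N/m

1717.24


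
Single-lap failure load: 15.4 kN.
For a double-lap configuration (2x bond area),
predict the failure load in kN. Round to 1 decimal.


Failure load = 15.4 * 2 = 30.8 kN

30.8


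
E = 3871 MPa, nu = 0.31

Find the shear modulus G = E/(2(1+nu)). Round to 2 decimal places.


G = 3871 / (2 * 1.31)
= 1477.48 MPa

1477.48


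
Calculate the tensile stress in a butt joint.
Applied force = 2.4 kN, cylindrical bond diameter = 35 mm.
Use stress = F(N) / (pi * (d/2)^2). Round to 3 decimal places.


A = pi * 17.5^2 = 962.1128 mm^2
sigma = 2400.0 / 962.1128 = 2.495 MPa

2.495


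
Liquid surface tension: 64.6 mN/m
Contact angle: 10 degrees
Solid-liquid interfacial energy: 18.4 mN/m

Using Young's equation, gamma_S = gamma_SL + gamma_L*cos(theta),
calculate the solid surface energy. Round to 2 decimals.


gamma_S = 18.4 + 64.6 * cos(10)
= 82.02 mN/m

82.02


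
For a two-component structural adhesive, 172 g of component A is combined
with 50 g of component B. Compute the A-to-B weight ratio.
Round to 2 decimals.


Weight ratio A:B = 172 / 50
= 3.44

3.44


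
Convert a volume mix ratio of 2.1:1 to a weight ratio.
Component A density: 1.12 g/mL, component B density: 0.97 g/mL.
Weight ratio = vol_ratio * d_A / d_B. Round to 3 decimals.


= 2.1 * 1.12 / 0.97 = 2.425

2.425


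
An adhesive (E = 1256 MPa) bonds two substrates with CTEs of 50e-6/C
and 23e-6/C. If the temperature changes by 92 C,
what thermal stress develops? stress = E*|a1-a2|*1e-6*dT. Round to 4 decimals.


Stress = 1256 * |50 - 23| * 1e-6 * 92
= 3.1199 MPa

3.1199


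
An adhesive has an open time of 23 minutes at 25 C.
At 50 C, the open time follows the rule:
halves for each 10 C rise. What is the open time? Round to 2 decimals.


Factor = 2^((50-25)/10) = 5.6569
Open time = 23 / 5.6569 = 4.07 min

4.07


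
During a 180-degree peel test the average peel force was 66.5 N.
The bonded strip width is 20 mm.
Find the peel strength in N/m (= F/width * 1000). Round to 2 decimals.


Peel strength = F/width * 1000
= 66.5 / 20 * 1000
= 3325.00 N/m

3325.00


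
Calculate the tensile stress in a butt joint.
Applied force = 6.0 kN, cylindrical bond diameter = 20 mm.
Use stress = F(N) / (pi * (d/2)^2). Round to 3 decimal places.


A = pi * 10.0^2 = 314.1593 mm^2
sigma = 6000.0 / 314.1593 = 19.099 MPa

19.099


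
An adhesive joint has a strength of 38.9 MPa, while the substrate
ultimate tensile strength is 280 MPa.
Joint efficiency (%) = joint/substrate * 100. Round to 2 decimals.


Efficiency = 38.9 / 280 * 100
= 13.89%

13.89


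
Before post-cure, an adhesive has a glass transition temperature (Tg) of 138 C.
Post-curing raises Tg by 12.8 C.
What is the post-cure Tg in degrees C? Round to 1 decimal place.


Tg_post = Tg_base + delta_Tg
= 138 + 12.8
= 150.8 C

150.8


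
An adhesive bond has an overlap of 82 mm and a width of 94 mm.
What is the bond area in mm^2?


Bond area = overlap * width
= 82 * 94
= 7708 mm^2

7708


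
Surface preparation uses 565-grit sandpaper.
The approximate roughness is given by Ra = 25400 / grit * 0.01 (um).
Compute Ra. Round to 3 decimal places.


Ra = 25400 / 565 * 0.01
= 254 / 565
= 0.450 um

0.450


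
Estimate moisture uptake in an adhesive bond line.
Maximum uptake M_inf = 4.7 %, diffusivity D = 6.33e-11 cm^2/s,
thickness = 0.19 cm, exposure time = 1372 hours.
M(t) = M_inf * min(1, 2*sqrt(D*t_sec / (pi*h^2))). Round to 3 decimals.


Convert time: 1372 h = 4939200 s
ratio = min(1, 2*sqrt(6.33e-11*4939200/(pi*0.19^2)))
= 0.105010
M(t) = 4.7 * 0.105010 = 0.494%

0.494


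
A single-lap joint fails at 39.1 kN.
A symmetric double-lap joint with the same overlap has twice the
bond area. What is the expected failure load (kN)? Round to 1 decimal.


Double-lap load = 2 * 39.1 = 78.2 kN

78.2


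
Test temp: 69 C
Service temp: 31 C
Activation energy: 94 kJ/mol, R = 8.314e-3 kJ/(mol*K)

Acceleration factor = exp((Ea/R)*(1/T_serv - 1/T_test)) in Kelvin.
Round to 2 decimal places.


AF = exp((94/0.008314)*(1/304.15 - 1/342.15))
= 62.09

62.09


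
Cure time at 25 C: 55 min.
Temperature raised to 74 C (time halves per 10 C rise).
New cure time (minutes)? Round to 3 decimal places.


Acceleration factor = 2^(49/10) = 29.8571
New time = 55 / 29.8571 = 1.842 min

1.842


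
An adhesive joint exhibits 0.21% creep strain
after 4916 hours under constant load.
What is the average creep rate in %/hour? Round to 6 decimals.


Creep rate = strain / time
= 0.21 / 4916
= 0.000043 %/h

0.000043


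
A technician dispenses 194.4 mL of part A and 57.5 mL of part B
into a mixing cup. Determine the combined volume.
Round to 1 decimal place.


Combined volume = 194.4 + 57.5
= 251.9 mL

251.9


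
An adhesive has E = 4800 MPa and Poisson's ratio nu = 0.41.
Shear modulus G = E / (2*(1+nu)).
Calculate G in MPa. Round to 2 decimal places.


G = 4800 / (2*(1+0.41))
= 4800 / 2.82
= 1702.13 MPa

1702.13


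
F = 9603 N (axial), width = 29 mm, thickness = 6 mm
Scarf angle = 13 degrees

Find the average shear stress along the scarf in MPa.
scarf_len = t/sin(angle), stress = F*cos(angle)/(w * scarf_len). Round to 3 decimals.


scarf_len = 6/sin(13 deg) = 26.6725
cos(13 deg) = 0.974370
stress = 9603*0.974370/(29*26.6725) = 12.097 MPa

12.097


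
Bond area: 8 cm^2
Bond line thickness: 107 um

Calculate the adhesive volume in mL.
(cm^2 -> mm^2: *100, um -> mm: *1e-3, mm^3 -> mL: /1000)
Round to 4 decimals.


V = 8*100 * 107*1e-3 / 1000
= 0.0856 mL

0.0856


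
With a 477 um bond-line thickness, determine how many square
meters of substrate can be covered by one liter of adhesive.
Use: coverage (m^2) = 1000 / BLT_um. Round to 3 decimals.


Coverage = 1000 / 477 = 2.096 m^2

2.096


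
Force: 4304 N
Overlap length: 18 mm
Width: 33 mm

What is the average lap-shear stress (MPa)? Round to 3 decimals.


Average shear stress = F / (overlap * width)
= 4304 / (18 * 33)
= 7.246 MPa

7.246


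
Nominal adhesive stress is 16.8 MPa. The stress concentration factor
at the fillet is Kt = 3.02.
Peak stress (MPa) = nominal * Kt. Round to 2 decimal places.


Peak = 16.8 * 3.02 = 50.74 MPa

50.74


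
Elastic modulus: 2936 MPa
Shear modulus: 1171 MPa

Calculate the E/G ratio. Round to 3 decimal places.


E / G = 2936 / 1171 = 2.507

2.507


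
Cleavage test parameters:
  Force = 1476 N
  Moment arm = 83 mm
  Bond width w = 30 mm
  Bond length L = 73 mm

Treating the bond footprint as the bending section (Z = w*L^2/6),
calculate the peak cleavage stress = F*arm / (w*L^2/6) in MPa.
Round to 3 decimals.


M = 1476 * 83 = 122508 N*mm
Z = 30 * 73^2 / 6 = 159870 / 6 mm^3
sigma = M / Z = 6 * 122508 / 159870 = 735048 / 159870
= 4.598 MPa

4.598


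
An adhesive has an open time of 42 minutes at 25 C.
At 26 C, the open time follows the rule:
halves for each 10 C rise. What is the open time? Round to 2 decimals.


Factor = 2^((26-25)/10) = 1.0718
Open time = 42 / 1.0718 = 39.19 min

39.19


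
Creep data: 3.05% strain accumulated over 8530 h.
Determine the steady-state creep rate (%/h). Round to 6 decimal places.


Rate = 3.05 / 8530 = 0.000358 %/h

0.000358


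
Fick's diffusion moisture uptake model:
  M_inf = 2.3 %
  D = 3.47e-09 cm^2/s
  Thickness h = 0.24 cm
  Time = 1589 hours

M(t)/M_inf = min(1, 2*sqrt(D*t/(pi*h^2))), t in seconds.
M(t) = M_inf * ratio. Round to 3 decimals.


t_sec = 1589 * 3600 = 5720400
ratio = 2*sqrt(3.47e-09*5720400/(pi*0.24^2))
= min(1, 0.662402)
= 0.662402
M(t) = 2.3 * 0.662402 = 1.524 %

1.524


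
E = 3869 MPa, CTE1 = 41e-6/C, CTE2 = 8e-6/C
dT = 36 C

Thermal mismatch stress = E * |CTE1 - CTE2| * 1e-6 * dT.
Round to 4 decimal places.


= 3869 * 33e-6 * 36
= 4.5964 MPa

4.5964


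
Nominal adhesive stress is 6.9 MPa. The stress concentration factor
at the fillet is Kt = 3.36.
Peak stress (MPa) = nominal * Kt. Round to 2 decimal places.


Peak = 6.9 * 3.36 = 23.18 MPa

23.18


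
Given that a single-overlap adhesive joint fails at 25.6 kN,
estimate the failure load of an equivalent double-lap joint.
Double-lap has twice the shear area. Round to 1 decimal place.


Double-lap factor = 2
Expected load = 25.6 * 2 = 51.2 kN

51.2


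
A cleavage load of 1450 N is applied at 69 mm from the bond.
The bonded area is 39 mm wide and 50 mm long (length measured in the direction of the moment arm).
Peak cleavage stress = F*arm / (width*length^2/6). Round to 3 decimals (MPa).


Moment = 1450 * 69 = 100050 N*mm
Section modulus = 39 * 2500 / 6 = 97500 / 6 mm^3
Stress = 100050 / (97500 / 6) = 600300 / 97500
= 6.157 MPa

6.157


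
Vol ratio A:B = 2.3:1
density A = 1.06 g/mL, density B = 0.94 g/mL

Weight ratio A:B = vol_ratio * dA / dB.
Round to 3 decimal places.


Weight ratio = 2.3 * 1.06 / 0.94
= 2.594

2.594


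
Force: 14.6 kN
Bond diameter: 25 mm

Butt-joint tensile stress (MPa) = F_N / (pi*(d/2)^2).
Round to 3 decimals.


F_N = 14.6 * 1000 = 14600.0 N
A = pi*(12.5)^2 = 490.8739 mm^2
stress = 14600.0 / 490.8739 = 29.743 MPa

29.743


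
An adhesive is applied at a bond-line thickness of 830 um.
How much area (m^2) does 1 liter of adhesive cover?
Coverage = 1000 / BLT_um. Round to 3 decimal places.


Coverage = 1000 / 830 = 1.205 m^2

1.205


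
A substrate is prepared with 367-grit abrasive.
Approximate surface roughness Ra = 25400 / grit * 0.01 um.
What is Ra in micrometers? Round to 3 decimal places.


Ra = 25400 / 367 * 0.01 = 0.692 um

0.692


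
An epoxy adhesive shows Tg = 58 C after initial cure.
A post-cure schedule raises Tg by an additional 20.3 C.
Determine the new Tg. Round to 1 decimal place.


New Tg = 58 + 20.3
= 78.3 C

78.3


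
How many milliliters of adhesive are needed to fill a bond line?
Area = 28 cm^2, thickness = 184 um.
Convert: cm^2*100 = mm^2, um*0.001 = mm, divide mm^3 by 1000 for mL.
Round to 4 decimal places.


= (28 * 100) * (184 * 0.001) / 1000
= 0.5152 mL

0.5152


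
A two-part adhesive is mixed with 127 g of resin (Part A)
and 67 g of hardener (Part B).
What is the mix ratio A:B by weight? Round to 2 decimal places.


Mix ratio = mass_A / mass_B
= 127 / 67
= 1.90

1.90


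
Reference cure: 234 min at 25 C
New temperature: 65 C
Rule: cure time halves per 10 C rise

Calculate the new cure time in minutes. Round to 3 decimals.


factor = 2^((65-25)/10) = 16.0000
t_new = 234 / 16.0000 = 14.625 min

14.625


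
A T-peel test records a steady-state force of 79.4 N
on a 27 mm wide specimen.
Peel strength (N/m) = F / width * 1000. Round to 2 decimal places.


Peel strength = 79.4 / 27 * 1000
= 2940.74 N/m

2940.74


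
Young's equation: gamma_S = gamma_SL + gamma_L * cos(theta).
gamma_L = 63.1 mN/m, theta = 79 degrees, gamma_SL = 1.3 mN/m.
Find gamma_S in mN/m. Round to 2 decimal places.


cos(79 deg) = 0.190809
gamma_S = 1.3 + 63.1 * 0.190809
= 13.34 mN/m

13.34


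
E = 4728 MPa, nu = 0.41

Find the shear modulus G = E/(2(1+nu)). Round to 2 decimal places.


G = 4728 / (2 * 1.41)
= 1676.60 MPa

1676.60


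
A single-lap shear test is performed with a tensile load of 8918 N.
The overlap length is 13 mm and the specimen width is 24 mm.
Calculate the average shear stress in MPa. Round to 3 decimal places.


Shear stress = F / (overlap * width)
= 8918 / (13 * 24)
= 8918 / 312
= 28.583 MPa

28.583


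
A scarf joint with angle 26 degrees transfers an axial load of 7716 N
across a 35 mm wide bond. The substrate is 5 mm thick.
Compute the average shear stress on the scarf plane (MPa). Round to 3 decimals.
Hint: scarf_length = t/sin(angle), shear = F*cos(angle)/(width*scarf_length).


scarf_length = 5 / sin(26 deg) = 11.4059 mm
cos(26 deg) = 0.898794
shear stress = 7716 * 0.898794 / (35 * 11.4059)
= 17.372 MPa

17.372


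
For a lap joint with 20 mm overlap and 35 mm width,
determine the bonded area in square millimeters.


Area = 20 * 35 = 700 mm^2

700


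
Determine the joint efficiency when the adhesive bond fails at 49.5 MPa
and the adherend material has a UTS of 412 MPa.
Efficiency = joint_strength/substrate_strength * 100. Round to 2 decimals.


Joint efficiency = 49.5 / 412 * 100
= 12.01%

12.01


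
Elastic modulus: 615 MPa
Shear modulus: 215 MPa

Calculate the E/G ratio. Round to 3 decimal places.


E / G = 615 / 215 = 2.860

2.860


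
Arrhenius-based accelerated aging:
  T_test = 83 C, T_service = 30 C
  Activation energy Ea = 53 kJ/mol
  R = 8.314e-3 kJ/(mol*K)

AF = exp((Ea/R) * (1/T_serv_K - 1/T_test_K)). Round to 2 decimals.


T_test_K = 356.15, T_serv_K = 303.15
AF = exp((53/8.314e-3) * (1/303.15 - 1/356.15))
= 22.86

22.86


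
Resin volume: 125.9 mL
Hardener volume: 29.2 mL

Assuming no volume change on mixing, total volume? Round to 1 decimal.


V_total = 125.9 + 29.2 = 155.1 mL

155.1


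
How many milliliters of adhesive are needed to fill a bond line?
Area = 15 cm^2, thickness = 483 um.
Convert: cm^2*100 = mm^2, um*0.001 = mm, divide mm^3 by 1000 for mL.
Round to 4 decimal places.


= (15 * 100) * (483 * 0.001) / 1000
= 0.7245 mL

0.7245


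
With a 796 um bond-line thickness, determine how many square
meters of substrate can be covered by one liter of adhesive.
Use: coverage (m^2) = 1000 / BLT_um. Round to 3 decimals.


Coverage = 1000 / 796 = 1.256 m^2

1.256


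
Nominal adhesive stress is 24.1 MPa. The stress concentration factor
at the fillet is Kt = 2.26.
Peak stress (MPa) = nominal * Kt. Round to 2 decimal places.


Peak = 24.1 * 2.26 = 54.47 MPa

54.47


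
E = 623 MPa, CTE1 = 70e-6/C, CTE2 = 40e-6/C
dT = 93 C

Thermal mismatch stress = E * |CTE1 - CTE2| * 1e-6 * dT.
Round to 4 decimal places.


= 623 * 30e-6 * 93
= 1.7382 MPa

1.7382


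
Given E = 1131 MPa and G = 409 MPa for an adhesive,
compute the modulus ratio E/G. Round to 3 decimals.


E/G ratio = 1131 / 409 = 2.765

2.765


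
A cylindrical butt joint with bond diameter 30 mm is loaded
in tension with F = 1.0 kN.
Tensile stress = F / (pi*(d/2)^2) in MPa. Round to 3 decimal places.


Area = pi * (30/2)^2 = 706.8583 mm^2
Stress = 1.0*1000 / 706.8583
= 1.415 MPa

1.415


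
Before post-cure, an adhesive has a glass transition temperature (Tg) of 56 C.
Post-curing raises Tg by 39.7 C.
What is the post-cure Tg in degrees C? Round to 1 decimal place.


Tg_post = Tg_base + delta_Tg
= 56 + 39.7
= 95.7 C

95.7


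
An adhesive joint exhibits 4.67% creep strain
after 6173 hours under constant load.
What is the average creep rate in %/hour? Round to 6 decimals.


Creep rate = strain / time
= 4.67 / 6173
= 0.000757 %/h

0.000757


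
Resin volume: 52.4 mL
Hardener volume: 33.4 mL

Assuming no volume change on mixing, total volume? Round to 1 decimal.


V_total = 52.4 + 33.4 = 85.8 mL

85.8


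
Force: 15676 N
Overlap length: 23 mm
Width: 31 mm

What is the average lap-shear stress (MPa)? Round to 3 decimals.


Average shear stress = F / (overlap * width)
= 15676 / (23 * 31)
= 21.986 MPa

21.986


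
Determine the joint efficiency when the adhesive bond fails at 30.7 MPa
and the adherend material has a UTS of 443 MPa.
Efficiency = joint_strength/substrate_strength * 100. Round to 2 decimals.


Joint efficiency = 30.7 / 443 * 100
= 6.93%

6.93


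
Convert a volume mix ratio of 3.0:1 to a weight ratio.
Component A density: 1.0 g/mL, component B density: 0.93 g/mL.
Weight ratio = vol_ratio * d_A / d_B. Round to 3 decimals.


= 3.0 * 1.0 / 0.93 = 3.226

3.226


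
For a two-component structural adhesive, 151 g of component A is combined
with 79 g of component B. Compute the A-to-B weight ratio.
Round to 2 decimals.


Weight ratio A:B = 151 / 79
= 1.91

1.91


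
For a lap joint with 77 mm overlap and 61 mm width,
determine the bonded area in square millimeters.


Area = 77 * 61 = 4697 mm^2

4697


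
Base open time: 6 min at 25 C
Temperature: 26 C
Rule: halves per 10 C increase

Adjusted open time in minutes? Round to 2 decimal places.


Acceleration = 2^((26-25)/10) = 1.0718
Open time = 6 / 1.0718 = 5.60 min

5.60


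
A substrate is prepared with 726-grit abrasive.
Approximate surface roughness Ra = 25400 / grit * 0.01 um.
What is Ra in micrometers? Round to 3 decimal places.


Ra = 25400 / 726 * 0.01 = 0.350 um

0.350


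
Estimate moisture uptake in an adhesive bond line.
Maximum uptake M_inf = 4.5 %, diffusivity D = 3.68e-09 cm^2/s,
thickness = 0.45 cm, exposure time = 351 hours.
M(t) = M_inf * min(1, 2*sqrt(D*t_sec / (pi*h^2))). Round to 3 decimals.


Convert time: 351 h = 1263600 s
ratio = min(1, 2*sqrt(3.68e-09*1263600/(pi*0.45^2)))
= 0.170990
M(t) = 4.5 * 0.170990 = 0.769%

0.769


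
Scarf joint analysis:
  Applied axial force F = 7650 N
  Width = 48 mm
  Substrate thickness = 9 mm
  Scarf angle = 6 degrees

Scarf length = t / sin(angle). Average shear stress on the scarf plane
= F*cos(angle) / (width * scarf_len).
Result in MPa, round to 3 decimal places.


Scarf length = 9 / sin(6 deg) = 86.1010 mm
cos(6 deg) = 0.994522
Shear = 7650 * 0.994522 / (48 * 86.1010)
= 1.841 MPa

1.841


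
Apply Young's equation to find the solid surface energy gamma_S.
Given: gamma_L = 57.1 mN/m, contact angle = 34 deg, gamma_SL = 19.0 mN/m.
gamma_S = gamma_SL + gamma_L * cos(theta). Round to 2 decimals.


theta_rad = 34 * pi/180 = 0.593412
gamma_S = 19.0 + 57.1 * cos(0.593412)
= 66.34 mN/m

66.34


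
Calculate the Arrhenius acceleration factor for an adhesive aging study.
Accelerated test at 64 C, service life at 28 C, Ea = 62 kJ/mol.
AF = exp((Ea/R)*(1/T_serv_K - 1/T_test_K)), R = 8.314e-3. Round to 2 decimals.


T_test = 337.15 K, T_serv = 301.15 K
Ea/R = 62 / 0.008314 = 7457.30
AF = exp(7457.30 * (1/301.15 - 1/337.15))
= 14.07

14.07


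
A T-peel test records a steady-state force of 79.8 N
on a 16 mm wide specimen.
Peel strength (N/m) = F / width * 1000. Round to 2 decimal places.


Peel strength = 79.8 / 16 * 1000
= 4987.50 N/m

4987.50


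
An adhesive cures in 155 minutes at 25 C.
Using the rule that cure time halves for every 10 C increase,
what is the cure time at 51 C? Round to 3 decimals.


Factor = 2^((51 - 25) / 10) = 6.0629
Cure time = 155 / 6.0629
= 25.565 minutes

25.565


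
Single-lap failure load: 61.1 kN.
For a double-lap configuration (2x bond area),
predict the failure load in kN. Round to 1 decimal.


Failure load = 61.1 * 2 = 122.2 kN

122.2


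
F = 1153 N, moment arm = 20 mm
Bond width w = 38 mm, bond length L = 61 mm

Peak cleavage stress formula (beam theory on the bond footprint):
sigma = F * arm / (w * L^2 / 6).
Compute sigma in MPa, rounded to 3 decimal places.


sigma = (1153 * 20) / (38 * 3721 / 6)
= 23060 * 6 / 141398
= 138360 / 141398
= 0.979 MPa

0.979


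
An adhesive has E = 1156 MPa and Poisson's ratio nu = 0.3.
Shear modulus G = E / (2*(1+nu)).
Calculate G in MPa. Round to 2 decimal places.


G = 1156 / (2*(1+0.3))
= 1156 / 2.60
= 444.62 MPa

444.62


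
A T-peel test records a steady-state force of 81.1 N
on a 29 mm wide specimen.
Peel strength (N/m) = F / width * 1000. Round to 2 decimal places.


Peel strength = 81.1 / 29 * 1000
= 2796.55 N/m

2796.55


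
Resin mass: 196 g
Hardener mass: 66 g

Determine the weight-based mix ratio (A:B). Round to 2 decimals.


Ratio = 196 / 66 = 2.97

2.97


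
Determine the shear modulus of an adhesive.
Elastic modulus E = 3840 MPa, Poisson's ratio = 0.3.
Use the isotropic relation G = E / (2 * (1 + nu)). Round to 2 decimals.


G = 3840 / (2*(1+0.3)) = 3840 / 2.60
= 1476.92 MPa

1476.92


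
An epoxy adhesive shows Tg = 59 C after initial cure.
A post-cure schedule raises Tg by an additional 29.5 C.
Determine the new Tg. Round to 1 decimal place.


New Tg = 59 + 29.5
= 88.5 C

88.5


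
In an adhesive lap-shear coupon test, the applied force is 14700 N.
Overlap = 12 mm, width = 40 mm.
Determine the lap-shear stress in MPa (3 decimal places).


stress = F / (overlap * width)
= 14700 / (12 * 40)
= 30.625 MPa

30.625


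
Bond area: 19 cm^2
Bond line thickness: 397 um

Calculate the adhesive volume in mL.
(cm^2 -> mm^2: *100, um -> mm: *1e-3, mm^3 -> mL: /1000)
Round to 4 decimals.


V = 19*100 * 397*1e-3 / 1000
= 0.7543 mL

0.7543


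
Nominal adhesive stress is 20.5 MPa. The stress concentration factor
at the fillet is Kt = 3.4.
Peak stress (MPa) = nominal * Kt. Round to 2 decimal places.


Peak = 20.5 * 3.4 = 69.70 MPa

69.70
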